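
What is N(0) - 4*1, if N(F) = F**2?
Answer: -4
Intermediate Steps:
N(0) - 4*1 = 0**2 - 4*1 = 0 - 4 = -4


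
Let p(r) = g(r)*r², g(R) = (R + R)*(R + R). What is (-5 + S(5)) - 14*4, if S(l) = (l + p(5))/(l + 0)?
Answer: 440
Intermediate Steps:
g(R) = 4*R² (g(R) = (2*R)*(2*R) = 4*R²)
p(r) = 4*r⁴ (p(r) = (4*r²)*r² = 4*r⁴)
S(l) = (2500 + l)/l (S(l) = (l + 4*5⁴)/(l + 0) = (l + 4*625)/l = (l + 2500)/l = (2500 + l)/l)
(-5 + S(5)) - 14*4 = (-5 + (2500 + 5)/5) - 14*4 = (-5 + (⅕)*2505) - 56 = (-5 + 501) - 56 = 496 - 56 = 440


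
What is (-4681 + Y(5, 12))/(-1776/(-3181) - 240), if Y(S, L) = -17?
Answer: 2490723/126944 ≈ 19.621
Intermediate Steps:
(-4681 + Y(5, 12))/(-1776/(-3181) - 240) = (-4681 - 17)/(-1776/(-3181) - 240) = -4698/(-1776*(-1/3181) - 240) = -4698/(1776/3181 - 240) = -4698/(-761664/3181) = -4698*(-3181/761664) = 2490723/126944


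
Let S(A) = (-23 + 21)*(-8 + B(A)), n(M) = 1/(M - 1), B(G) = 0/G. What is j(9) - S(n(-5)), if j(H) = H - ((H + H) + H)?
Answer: -34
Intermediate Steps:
B(G) = 0
n(M) = 1/(-1 + M)
j(H) = -2*H (j(H) = H - (2*H + H) = H - 3*H = -2*H)
S(A) = 16 (S(A) = (-23 + 21)*(-8 + 0) = -2*(-8) = 16)
j(9) - S(n(-5)) = -2*9 - 1*16 = -18 - 16 = -34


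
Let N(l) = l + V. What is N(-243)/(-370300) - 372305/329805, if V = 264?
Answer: -3939184783/3489336900 ≈ -1.1289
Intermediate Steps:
N(l) = 264 + l (N(l) = l + 264 = 264 + l)
N(-243)/(-370300) - 372305/329805 = (264 - 243)/(-370300) - 372305/329805 = 21*(-1/370300) - 372305*1/329805 = -3/52900 - 74461/65961 = -3939184783/3489336900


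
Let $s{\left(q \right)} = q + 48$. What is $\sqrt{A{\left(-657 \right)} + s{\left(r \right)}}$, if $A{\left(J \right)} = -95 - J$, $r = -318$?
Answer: $2 \sqrt{73} \approx 17.088$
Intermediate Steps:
$s{\left(q \right)} = 48 + q$
$\sqrt{A{\left(-657 \right)} + s{\left(r \right)}} = \sqrt{\left(-95 - -657\right) + \left(48 - 318\right)} = \sqrt{\left(-95 + 657\right) - 270} = \sqrt{562 - 270} = \sqrt{292} = 2 \sqrt{73}$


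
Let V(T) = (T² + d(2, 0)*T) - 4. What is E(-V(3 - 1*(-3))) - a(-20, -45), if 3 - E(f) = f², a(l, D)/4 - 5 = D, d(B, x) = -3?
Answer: -33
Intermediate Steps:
a(l, D) = 20 + 4*D
V(T) = -4 + T² - 3*T (V(T) = (T² - 3*T) - 4 = -4 + T² - 3*T)
E(f) = 3 - f²
E(-V(3 - 1*(-3))) - a(-20, -45) = (3 - (-(-4 + (3 - 1*(-3))² - 3*(3 - 1*(-3))))²) - (20 + 4*(-45)) = (3 - (-(-4 + (3 + 3)² - 3*(3 + 3)))²) - (20 - 180) = (3 - (-(-4 + 6² - 3*6))²) - 1*(-160) = (3 - (-(-4 + 36 - 18))²) + 160 = (3 - (-1*14)²) + 160 = (3 - 1*(-14)²) + 160 = (3 - 1*196) + 160 = (3 - 196) + 160 = -193 + 160 = -33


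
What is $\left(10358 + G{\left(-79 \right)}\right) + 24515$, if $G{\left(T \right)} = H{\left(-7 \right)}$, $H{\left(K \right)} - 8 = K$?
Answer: $34874$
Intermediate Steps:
$H{\left(K \right)} = 8 + K$
$G{\left(T \right)} = 1$ ($G{\left(T \right)} = 8 - 7 = 1$)
$\left(10358 + G{\left(-79 \right)}\right) + 24515 = \left(10358 + 1\right) + 24515 = 10359 + 24515 = 34874$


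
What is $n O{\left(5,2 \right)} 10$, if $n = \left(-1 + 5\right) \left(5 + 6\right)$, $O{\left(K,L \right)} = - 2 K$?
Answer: $-4400$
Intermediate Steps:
$n = 44$ ($n = 4 \cdot 11 = 44$)
$n O{\left(5,2 \right)} 10 = 44 \left(\left(-2\right) 5\right) 10 = 44 \left(-10\right) 10 = \left(-440\right) 10 = -4400$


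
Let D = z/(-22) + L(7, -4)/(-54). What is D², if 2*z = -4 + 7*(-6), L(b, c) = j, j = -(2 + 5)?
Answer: 121801/88209 ≈ 1.3808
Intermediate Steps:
j = -7 (j = -1*7 = -7)
L(b, c) = -7
z = -23 (z = (-4 + 7*(-6))/2 = (-4 - 42)/2 = (½)*(-46) = -23)
D = 349/297 (D = -23/(-22) - 7/(-54) = -23*(-1/22) - 7*(-1/54) = 23/22 + 7/54 = 349/297 ≈ 1.1751)
D² = (349/297)² = 121801/88209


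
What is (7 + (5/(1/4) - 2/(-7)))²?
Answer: 36481/49 ≈ 744.51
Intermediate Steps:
(7 + (5/(1/4) - 2/(-7)))² = (7 + (5/(¼) - 2*(-⅐)))² = (7 + (5*4 + 2/7))² = (7 + (20 + 2/7))² = (7 + 142/7)² = (191/7)² = 36481/49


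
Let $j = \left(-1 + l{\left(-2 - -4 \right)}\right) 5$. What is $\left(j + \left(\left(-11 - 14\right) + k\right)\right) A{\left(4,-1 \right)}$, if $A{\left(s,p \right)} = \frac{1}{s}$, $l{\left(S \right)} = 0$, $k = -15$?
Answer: $- \frac{45}{4} \approx -11.25$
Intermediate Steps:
$j = -5$ ($j = \left(-1 + 0\right) 5 = \left(-1\right) 5 = -5$)
$\left(j + \left(\left(-11 - 14\right) + k\right)\right) A{\left(4,-1 \right)} = \frac{-5 - 40}{4} = \left(-5 - 40\right) \frac{1}{4} = \left(-45\right) \frac{1}{4} = - \frac{45}{4}$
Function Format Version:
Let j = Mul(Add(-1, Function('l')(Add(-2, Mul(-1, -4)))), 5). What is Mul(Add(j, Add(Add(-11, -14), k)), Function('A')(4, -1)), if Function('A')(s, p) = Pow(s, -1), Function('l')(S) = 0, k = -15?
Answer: Rational(-45, 4) ≈ -11.250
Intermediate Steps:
j = -5 (j = Mul(Add(-1, 0), 5) = Mul(-1, 5) = -5)
Mul(Add(j, Add(Add(-11, -14), k)), Function('A')(4, -1)) = Mul(Add(-5, Add(Add(-11, -14), -15)), Pow(4, -1)) = Mul(Add(-5, Add(-25, -15)), Rational(1, 4)) = Mul(Add(-5, -40), Rational(1, 4)) = Mul(-45, Rational(1, 4)) = Rational(-45, 4)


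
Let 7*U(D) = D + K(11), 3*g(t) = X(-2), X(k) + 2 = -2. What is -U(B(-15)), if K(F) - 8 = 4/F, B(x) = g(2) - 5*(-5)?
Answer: -151/33 ≈ -4.5758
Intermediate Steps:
X(k) = -4 (X(k) = -2 - 2 = -4)
g(t) = -4/3 (g(t) = (1/3)*(-4) = -4/3)
B(x) = 71/3 (B(x) = -4/3 - 5*(-5) = -4/3 + 25 = 71/3)
K(F) = 8 + 4/F
U(D) = 92/77 + D/7 (U(D) = (D + (8 + 4/11))/7 = (D + 92/11)/7 = (92/11 + D)/7 = 92/77 + D/7)
-U(B(-15)) = -(92/77 + (1/7)*(71/3)) = -(92/77 + 71/21) = -1*151/33 = -151/33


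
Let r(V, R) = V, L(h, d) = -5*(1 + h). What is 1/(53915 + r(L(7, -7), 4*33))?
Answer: 1/53875 ≈ 1.8561e-5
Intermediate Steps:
L(h, d) = -5 - 5*h
1/(53915 + r(L(7, -7), 4*33)) = 1/(53915 + (-5 - 5*7)) = 1/(53915 + (-5 - 35)) = 1/(53915 - 40) = 1/53875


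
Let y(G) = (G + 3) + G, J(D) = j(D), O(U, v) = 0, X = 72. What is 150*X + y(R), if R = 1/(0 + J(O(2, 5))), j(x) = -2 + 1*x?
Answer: 10802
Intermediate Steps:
j(x) = -2 + x
J(D) = -2 + D
R = -½ (R = 1/(0 + (-2 + 0)) = 1/(0 - 2) = 1/(-2) = -½ ≈ -0.50000)
y(G) = 3 + 2*G (y(G) = (3 + G) + G = 3 + 2*G)
150*X + y(R) = 150*72 + (3 + 2*(-½)) = 10800 + (3 - 1) = 10800 + 2 = 10802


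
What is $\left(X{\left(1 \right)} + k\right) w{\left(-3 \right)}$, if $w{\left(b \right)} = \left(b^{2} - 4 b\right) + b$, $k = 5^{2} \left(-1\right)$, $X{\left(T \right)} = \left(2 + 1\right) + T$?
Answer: $-378$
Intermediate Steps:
$X{\left(T \right)} = 3 + T$
$k = -25$ ($k = 25 \left(-1\right) = -25$)
$w{\left(b \right)} = b^{2} - 3 b$
$\left(X{\left(1 \right)} + k\right) w{\left(-3 \right)} = \left(\left(3 + 1\right) - 25\right) \left(- 3 \left(-3 - 3\right)\right) = \left(4 - 25\right) \left(\left(-3\right) \left(-6\right)\right) = \left(-21\right) 18 = -378$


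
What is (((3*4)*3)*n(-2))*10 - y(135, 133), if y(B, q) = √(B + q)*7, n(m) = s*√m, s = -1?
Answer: -14*√67 - 360*I*√2 ≈ -114.59 - 509.12*I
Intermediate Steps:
n(m) = -√m
y(B, q) = 7*√(B + q)
(((3*4)*3)*n(-2))*10 - y(135, 133) = (((3*4)*3)*(-√(-2)))*10 - 7*√(135 + 133) = ((12*3)*(-I*√2))*10 - 7*√268 = (36*(-I*√2))*10 - 7*2*√67 = -36*I*√2*10 - 14*√67 = -360*I*√2 - 14*√67 = -14*√67 - 360*I*√2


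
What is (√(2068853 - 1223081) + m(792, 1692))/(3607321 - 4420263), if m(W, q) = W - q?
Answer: 450/406471 - √211443/406471 ≈ -2.4182e-5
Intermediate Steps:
(√(2068853 - 1223081) + m(792, 1692))/(3607321 - 4420263) = (√(2068853 - 1223081) + (792 - 1*1692))/(3607321 - 4420263) = (√845772 + (792 - 1692))/(-812942) = (2*√211443 - 900)*(-1/812942) = (-900 + 2*√211443)*(-1/812942) = 450/406471 - √211443/406471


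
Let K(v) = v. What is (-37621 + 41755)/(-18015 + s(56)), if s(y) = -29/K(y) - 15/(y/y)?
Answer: -231504/1009709 ≈ -0.22928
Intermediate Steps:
s(y) = -15 - 29/y (s(y) = -29/y - 15/(y/y) = -29/y - 15/1 = -29/y - 15*1 = -29/y - 15 = -15 - 29/y)
(-37621 + 41755)/(-18015 + s(56)) = (-37621 + 41755)/(-18015 + (-15 - 29/56)) = 4134/(-18015 + (-15 - 29*1/56)) = 4134/(-18015 + (-15 - 29/56)) = 4134/(-18015 - 869/56) = 4134/(-1009709/56) = 4134*(-56/1009709) = -231504/1009709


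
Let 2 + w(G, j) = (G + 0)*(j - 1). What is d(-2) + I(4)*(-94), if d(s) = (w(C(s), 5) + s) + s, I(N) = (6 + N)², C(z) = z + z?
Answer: -9422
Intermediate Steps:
C(z) = 2*z
w(G, j) = -2 + G*(-1 + j) (w(G, j) = -2 + (G + 0)*(j - 1) = -2 + G*(-1 + j))
d(s) = -2 + 10*s (d(s) = ((-2 - 2*s + (2*s)*5) + s) + s = ((-2 - 2*s + 10*s) + s) + s = ((-2 + 8*s) + s) + s = (-2 + 9*s) + s = -2 + 10*s)
d(-2) + I(4)*(-94) = (-2 + 10*(-2)) + (6 + 4)²*(-94) = (-2 - 20) + 10²*(-94) = -22 + 100*(-94) = -22 - 9400 = -9422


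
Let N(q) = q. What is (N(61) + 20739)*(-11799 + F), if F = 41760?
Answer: 623188800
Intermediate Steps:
(N(61) + 20739)*(-11799 + F) = (61 + 20739)*(-11799 + 41760) = 20800*29961 = 623188800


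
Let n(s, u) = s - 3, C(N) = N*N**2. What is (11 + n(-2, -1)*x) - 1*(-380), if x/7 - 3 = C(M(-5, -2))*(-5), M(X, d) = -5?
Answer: -21589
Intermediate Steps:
C(N) = N**3
x = 4396 (x = 21 + 7*((-5)**3*(-5)) = 21 + 7*(-125*(-5)) = 21 + 7*625 = 21 + 4375 = 4396)
n(s, u) = -3 + s
(11 + n(-2, -1)*x) - 1*(-380) = (11 + (-3 - 2)*4396) - 1*(-380) = (11 - 5*4396) + 380 = (11 - 21980) + 380 = -21969 + 380 = -21589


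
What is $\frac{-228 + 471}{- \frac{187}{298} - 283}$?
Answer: $- \frac{72414}{84521} \approx -0.85676$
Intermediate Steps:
$\frac{-228 + 471}{- \frac{187}{298} - 283} = \frac{243}{\left(-187\right) \frac{1}{298} - 283} = \frac{243}{- \frac{187}{298} - 283} = \frac{243}{- \frac{84521}{298}} = 243 \left(- \frac{298}{84521}\right) = - \frac{72414}{84521}$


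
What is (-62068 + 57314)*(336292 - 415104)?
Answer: 374672248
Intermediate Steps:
(-62068 + 57314)*(336292 - 415104) = -4754*(-78812) = 374672248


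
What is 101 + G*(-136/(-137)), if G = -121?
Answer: -2619/137 ≈ -19.117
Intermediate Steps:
101 + G*(-136/(-137)) = 101 - (-16456)/(-137) = 101 - (-16456)*(-1)/137 = 101 - 121*136/137 = 101 - 16456/137 = -2619/137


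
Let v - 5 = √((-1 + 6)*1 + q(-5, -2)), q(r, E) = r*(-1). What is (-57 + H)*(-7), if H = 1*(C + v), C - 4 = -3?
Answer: 357 - 7*√10 ≈ 334.86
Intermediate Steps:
C = 1 (C = 4 - 3 = 1)
q(r, E) = -r
v = 5 + √10 (v = 5 + √((-1 + 6)*1 - 1*(-5)) = 5 + √(5*1 + 5) = 5 + √(5 + 5) = 5 + √10 ≈ 8.1623)
H = 6 + √10 (H = 1*(1 + (5 + √10)) = 1*(6 + √10) = 6 + √10 ≈ 9.1623)
(-57 + H)*(-7) = (-57 + (6 + √10))*(-7) = (-51 + √10)*(-7) = 357 - 7*√10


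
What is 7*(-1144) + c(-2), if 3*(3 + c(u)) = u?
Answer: -24035/3 ≈ -8011.7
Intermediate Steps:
c(u) = -3 + u/3
7*(-1144) + c(-2) = 7*(-1144) + (-3 + (⅓)*(-2)) = -8008 + (-3 - ⅔) = -8008 - 11/3 = -24035/3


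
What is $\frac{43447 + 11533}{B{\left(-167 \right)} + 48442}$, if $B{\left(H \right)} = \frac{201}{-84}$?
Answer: $\frac{1539440}{1356309} \approx 1.135$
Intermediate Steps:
$B{\left(H \right)} = - \frac{67}{28}$ ($B{\left(H \right)} = 201 \left(- \frac{1}{84}\right) = - \frac{67}{28}$)
$\frac{43447 + 11533}{B{\left(-167 \right)} + 48442} = \frac{43447 + 11533}{- \frac{67}{28} + 48442} = \frac{54980}{\frac{1356309}{28}} = 54980 \cdot \frac{28}{1356309} = \frac{1539440}{1356309}$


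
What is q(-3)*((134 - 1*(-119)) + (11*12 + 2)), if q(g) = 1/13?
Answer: 387/13 ≈ 29.769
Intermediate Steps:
q(g) = 1/13
q(-3)*((134 - 1*(-119)) + (11*12 + 2)) = ((134 - 1*(-119)) + (11*12 + 2))/13 = ((134 + 119) + (132 + 2))/13 = (253 + 134)/13 = (1/13)*387 = 387/13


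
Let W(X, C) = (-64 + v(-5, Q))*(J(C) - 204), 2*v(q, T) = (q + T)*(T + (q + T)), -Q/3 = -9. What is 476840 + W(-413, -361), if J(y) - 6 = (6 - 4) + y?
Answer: 212265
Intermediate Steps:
Q = 27 (Q = -3*(-9) = 27)
v(q, T) = (T + q)*(q + 2*T)/2 (v(q, T) = ((q + T)*(T + (q + T)))/2 = ((T + q)*(T + (T + q)))/2 = ((T + q)*(q + 2*T))/2 = (T + q)*(q + 2*T)/2)
J(y) = 8 + y (J(y) = 6 + ((6 - 4) + y) = 6 + (2 + y) = 8 + y)
W(X, C) = -93100 + 475*C (W(X, C) = (-64 + (27² + (½)*(-5)² + (3/2)*27*(-5)))*((8 + C) - 204) = (-64 + (729 + (½)*25 - 405/2))*(-196 + C) = (-64 + (729 + 25/2 - 405/2))*(-196 + C) = (-64 + 539)*(-196 + C) = 475*(-196 + C) = -93100 + 475*C)
476840 + W(-413, -361) = 476840 + (-93100 + 475*(-361)) = 476840 + (-93100 - 171475) = 476840 - 264575 = 212265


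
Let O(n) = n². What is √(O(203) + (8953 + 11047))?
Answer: 3*√6801 ≈ 247.40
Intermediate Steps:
√(O(203) + (8953 + 11047)) = √(203² + (8953 + 11047)) = √(41209 + 20000) = √61209 = 3*√6801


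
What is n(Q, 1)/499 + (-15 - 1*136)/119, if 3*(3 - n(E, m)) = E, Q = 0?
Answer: -74992/59381 ≈ -1.2629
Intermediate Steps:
n(E, m) = 3 - E/3
n(Q, 1)/499 + (-15 - 1*136)/119 = (3 - ⅓*0)/499 + (-15 - 1*136)/119 = (3 + 0)*(1/499) + (-15 - 136)*(1/119) = 3*(1/499) - 151*1/119 = 3/499 - 151/119 = -74992/59381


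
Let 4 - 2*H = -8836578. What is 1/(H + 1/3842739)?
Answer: 3842739/16978339139050 ≈ 2.2633e-7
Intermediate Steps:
H = 4418291 (H = 2 - 1/2*(-8836578) = 2 + 4418289 = 4418291)
1/(H + 1/3842739) = 1/(4418291 + 1/3842739) = 1/(16978339139050/3842739) = 3842739/16978339139050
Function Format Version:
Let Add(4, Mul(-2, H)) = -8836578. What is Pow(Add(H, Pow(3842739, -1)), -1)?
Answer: Rational(3842739, 16978339139050) ≈ 2.2633e-7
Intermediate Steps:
H = 4418291 (H = Add(2, Mul(Rational(-1, 2), -8836578)) = Add(2, 4418289) = 4418291)
Pow(Add(H, Pow(3842739, -1)), -1) = Pow(Add(4418291, Pow(3842739, -1)), -1) = Pow(Add(4418291, Rational(1, 3842739)), -1) = Pow(Rational(16978339139050, 3842739), -1) = Rational(3842739, 16978339139050)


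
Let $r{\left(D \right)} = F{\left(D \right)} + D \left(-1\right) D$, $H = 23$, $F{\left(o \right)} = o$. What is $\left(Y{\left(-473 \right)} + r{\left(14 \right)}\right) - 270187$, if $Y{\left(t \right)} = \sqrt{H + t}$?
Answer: $-270369 + 15 i \sqrt{2} \approx -2.7037 \cdot 10^{5} + 21.213 i$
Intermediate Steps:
$r{\left(D \right)} = D - D^{2}$ ($r{\left(D \right)} = D + D \left(-1\right) D = D + - D D = D - D^{2}$)
$Y{\left(t \right)} = \sqrt{23 + t}$
$\left(Y{\left(-473 \right)} + r{\left(14 \right)}\right) - 270187 = \left(\sqrt{23 - 473} + 14 \left(1 - 14\right)\right) - 270187 = \left(\sqrt{-450} + 14 \left(1 - 14\right)\right) - 270187 = \left(15 i \sqrt{2} + 14 \left(-13\right)\right) - 270187 = \left(15 i \sqrt{2} - 182\right) - 270187 = \left(-182 + 15 i \sqrt{2}\right) - 270187 = -270369 + 15 i \sqrt{2}$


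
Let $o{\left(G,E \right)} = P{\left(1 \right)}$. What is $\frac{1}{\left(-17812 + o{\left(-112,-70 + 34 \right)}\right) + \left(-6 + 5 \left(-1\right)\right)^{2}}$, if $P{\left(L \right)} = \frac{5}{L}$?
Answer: $- \frac{1}{17686} \approx -5.6542 \cdot 10^{-5}$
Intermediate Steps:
$o{\left(G,E \right)} = 5$ ($o{\left(G,E \right)} = \frac{5}{1} = 5 \cdot 1 = 5$)
$\frac{1}{\left(-17812 + o{\left(-112,-70 + 34 \right)}\right) + \left(-6 + 5 \left(-1\right)\right)^{2}} = \frac{1}{\left(-17812 + 5\right) + \left(-6 + 5 \left(-1\right)\right)^{2}} = \frac{1}{-17807 + \left(-6 - 5\right)^{2}} = \frac{1}{-17807 + \left(-11\right)^{2}} = \frac{1}{-17807 + 121} = \frac{1}{-17686} = - \frac{1}{17686}$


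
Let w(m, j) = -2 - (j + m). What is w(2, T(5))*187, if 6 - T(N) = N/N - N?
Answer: -2618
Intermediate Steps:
T(N) = 5 + N (T(N) = 6 - (N/N - N) = 6 - (1 - N) = 6 + (-1 + N) = 5 + N)
w(m, j) = -2 - j - m (w(m, j) = -2 + (-j - m) = -2 - j - m)
w(2, T(5))*187 = (-2 - (5 + 5) - 1*2)*187 = (-2 - 1*10 - 2)*187 = (-2 - 10 - 2)*187 = -14*187 = -2618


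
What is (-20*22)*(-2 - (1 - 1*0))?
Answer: 1320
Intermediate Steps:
(-20*22)*(-2 - (1 - 1*0)) = -440*(-2 - (1 + 0)) = -440*(-2 - 1*1) = -440*(-2 - 1) = -440*(-3) = 1320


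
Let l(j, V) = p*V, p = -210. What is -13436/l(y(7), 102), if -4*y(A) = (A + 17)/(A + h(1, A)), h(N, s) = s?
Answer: 3359/5355 ≈ 0.62726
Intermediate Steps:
y(A) = -(17 + A)/(8*A) (y(A) = -(A + 17)/(4*(A + A)) = -(17 + A)/(4*(2*A)) = -(17 + A)*1/(2*A)/4 = -(17 + A)/(8*A))
l(j, V) = -210*V
-13436/l(y(7), 102) = -13436/((-210*102)) = -13436/(-21420) = -13436*(-1/21420) = 3359/5355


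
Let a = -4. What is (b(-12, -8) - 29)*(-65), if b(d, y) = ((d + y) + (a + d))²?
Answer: -82355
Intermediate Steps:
b(d, y) = (-4 + y + 2*d)² (b(d, y) = ((d + y) + (-4 + d))² = (-4 + y + 2*d)²)
(b(-12, -8) - 29)*(-65) = ((-4 - 8 + 2*(-12))² - 29)*(-65) = ((-4 - 8 - 24)² - 29)*(-65) = ((-36)² - 29)*(-65) = (1296 - 29)*(-65) = 1267*(-65) = -82355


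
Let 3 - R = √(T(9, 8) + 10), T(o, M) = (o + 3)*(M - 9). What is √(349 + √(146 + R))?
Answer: √(349 + √(149 - I*√2)) ≈ 19.005 - 0.0015*I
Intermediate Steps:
T(o, M) = (-9 + M)*(3 + o) (T(o, M) = (3 + o)*(-9 + M) = (-9 + M)*(3 + o))
R = 3 - I*√2 (R = 3 - √((-27 - 9*9 + 3*8 + 8*9) + 10) = 3 - √((-27 - 81 + 24 + 72) + 10) = 3 - √(-12 + 10) = 3 - √(-2) = 3 - I*√2 ≈ 3.0 - 1.4142*I)
√(349 + √(146 + R)) = √(349 + √(146 + (3 - I*√2))) = √(349 + √(149 - I*√2))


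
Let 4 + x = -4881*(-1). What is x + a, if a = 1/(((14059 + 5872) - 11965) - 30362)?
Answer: 109225291/22396 ≈ 4877.0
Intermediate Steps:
a = -1/22396 (a = 1/((19931 - 11965) - 30362) = 1/(7966 - 30362) = 1/(-22396) = -1/22396 ≈ -4.4651e-5)
x = 4877 (x = -4 - 4881*(-1) = -4 + 4881 = 4877)
x + a = 4877 - 1/22396 = 109225291/22396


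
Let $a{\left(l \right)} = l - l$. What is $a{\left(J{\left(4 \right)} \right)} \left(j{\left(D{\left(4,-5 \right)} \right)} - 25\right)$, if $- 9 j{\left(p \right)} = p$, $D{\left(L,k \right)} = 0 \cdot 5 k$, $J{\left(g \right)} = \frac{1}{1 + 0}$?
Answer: $0$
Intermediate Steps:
$J{\left(g \right)} = 1$ ($J{\left(g \right)} = 1^{-1} = 1$)
$D{\left(L,k \right)} = 0$ ($D{\left(L,k \right)} = 0 k = 0$)
$j{\left(p \right)} = - \frac{p}{9}$
$a{\left(l \right)} = 0$
$a{\left(J{\left(4 \right)} \right)} \left(j{\left(D{\left(4,-5 \right)} \right)} - 25\right) = 0 \left(\left(- \frac{1}{9}\right) 0 - 25\right) = 0 \left(0 - 25\right) = 0 \left(-25\right) = 0$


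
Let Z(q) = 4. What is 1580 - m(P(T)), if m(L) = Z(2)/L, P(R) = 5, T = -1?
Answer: 7896/5 ≈ 1579.2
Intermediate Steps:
m(L) = 4/L
1580 - m(P(T)) = 1580 - 4/5 = 7896/5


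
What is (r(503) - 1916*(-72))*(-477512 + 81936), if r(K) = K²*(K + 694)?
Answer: -119855463456600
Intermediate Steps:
r(K) = K²*(694 + K)
(r(503) - 1916*(-72))*(-477512 + 81936) = (503²*(694 + 503) - 1916*(-72))*(-477512 + 81936) = (253009*1197 + 137952)*(-395576) = (302851773 + 137952)*(-395576) = 302989725*(-395576) = -119855463456600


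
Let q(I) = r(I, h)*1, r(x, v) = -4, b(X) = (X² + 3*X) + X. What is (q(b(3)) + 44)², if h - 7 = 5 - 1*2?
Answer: 1600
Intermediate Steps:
h = 10 (h = 7 + (5 - 1*2) = 7 + (5 - 2) = 7 + 3 = 10)
b(X) = X² + 4*X
q(I) = -4 (q(I) = -4*1 = -4)
(q(b(3)) + 44)² = (-4 + 44)² = 40² = 1600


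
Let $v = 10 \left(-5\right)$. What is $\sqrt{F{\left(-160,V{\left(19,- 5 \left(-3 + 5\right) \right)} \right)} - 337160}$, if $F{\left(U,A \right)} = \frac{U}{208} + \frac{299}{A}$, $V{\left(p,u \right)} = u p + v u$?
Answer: $\frac{i \sqrt{5475778672390}}{4030} \approx 580.65 i$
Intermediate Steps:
$v = -50$
$V{\left(p,u \right)} = - 50 u + p u$ ($V{\left(p,u \right)} = u p - 50 u = p u - 50 u = - 50 u + p u$)
$F{\left(U,A \right)} = \frac{299}{A} + \frac{U}{208}$ ($F{\left(U,A \right)} = U \frac{1}{208} + \frac{299}{A} = \frac{U}{208} + \frac{299}{A} = \frac{299}{A} + \frac{U}{208}$)
$\sqrt{F{\left(-160,V{\left(19,- 5 \left(-3 + 5\right) \right)} \right)} - 337160} = \sqrt{\left(\frac{299}{- 5 \left(-3 + 5\right) \left(-50 + 19\right)} + \frac{1}{208} \left(-160\right)\right) - 337160} = \sqrt{\left(\frac{299}{\left(-5\right) 2 \left(-31\right)} - \frac{10}{13}\right) - 337160} = \sqrt{\left(\frac{299}{\left(-10\right) \left(-31\right)} - \frac{10}{13}\right) - 337160} = \sqrt{\left(\frac{299}{310} - \frac{10}{13}\right) - 337160} = \sqrt{\frac{787}{4030} - 337160} = \sqrt{- \frac{1358754013}{4030}} = \frac{i \sqrt{5475778672390}}{4030}$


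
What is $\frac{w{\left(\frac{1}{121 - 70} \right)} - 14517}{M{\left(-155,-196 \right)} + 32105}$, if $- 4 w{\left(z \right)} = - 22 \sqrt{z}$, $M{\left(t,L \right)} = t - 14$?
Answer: $- \frac{14517}{31936} + \frac{11 \sqrt{51}}{3257472} \approx -0.45454$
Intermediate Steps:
$M{\left(t,L \right)} = -14 + t$
$w{\left(z \right)} = \frac{11 \sqrt{z}}{2}$ ($w{\left(z \right)} = - \frac{\left(-22\right) \sqrt{z}}{4} = \frac{11 \sqrt{z}}{2}$)
$\frac{w{\left(\frac{1}{121 - 70} \right)} - 14517}{M{\left(-155,-196 \right)} + 32105} = \frac{\frac{11 \sqrt{\frac{1}{121 - 70}}}{2} - 14517}{\left(-14 - 155\right) + 32105} = \frac{\frac{11 \sqrt{\frac{1}{51}}}{2} - 14517}{-169 + 32105} = \frac{\frac{11}{2 \sqrt{51}} - 14517}{31936} = \left(\frac{11 \frac{\sqrt{51}}{51}}{2} - 14517\right) \frac{1}{31936} = \left(\frac{11 \sqrt{51}}{102} - 14517\right) \frac{1}{31936} = \left(-14517 + \frac{11 \sqrt{51}}{102}\right) \frac{1}{31936} = - \frac{14517}{31936} + \frac{11 \sqrt{51}}{3257472}$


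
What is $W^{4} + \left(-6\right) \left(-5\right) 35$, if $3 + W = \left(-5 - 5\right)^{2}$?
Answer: $88530331$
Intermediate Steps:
$W = 97$ ($W = -3 + \left(-5 - 5\right)^{2} = -3 + \left(-10\right)^{2} = -3 + 100 = 97$)
$W^{4} + \left(-6\right) \left(-5\right) 35 = 97^{4} + \left(-6\right) \left(-5\right) 35 = 88529281 + 30 \cdot 35 = 88529281 + 1050 = 88530331$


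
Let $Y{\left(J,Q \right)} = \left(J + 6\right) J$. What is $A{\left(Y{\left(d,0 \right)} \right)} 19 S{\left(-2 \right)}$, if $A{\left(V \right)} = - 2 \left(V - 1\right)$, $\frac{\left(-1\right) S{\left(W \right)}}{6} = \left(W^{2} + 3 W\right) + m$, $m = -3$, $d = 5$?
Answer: $-61560$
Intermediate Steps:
$Y{\left(J,Q \right)} = J \left(6 + J\right)$ ($Y{\left(J,Q \right)} = \left(6 + J\right) J = J \left(6 + J\right)$)
$S{\left(W \right)} = 18 - 18 W - 6 W^{2}$ ($S{\left(W \right)} = - 6 \left(\left(W^{2} + 3 W\right) - 3\right) = - 6 \left(-3 + W^{2} + 3 W\right) = 18 - 18 W - 6 W^{2}$)
$A{\left(V \right)} = 2 - 2 V$ ($A{\left(V \right)} = - 2 \left(-1 + V\right) = 2 - 2 V$)
$A{\left(Y{\left(d,0 \right)} \right)} 19 S{\left(-2 \right)} = \left(2 - 2 \cdot 5 \left(6 + 5\right)\right) 19 \left(18 - -36 - 6 \left(-2\right)^{2}\right) = \left(2 - 2 \cdot 5 \cdot 11\right) 19 \left(18 + 36 - 24\right) = \left(2 - 110\right) 19 \left(18 + 36 - 24\right) = \left(2 - 110\right) 19 \cdot 30 = \left(-108\right) 19 \cdot 30 = \left(-2052\right) 30 = -61560$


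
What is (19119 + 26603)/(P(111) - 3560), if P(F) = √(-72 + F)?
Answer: -162770320/12673561 - 45722*√39/12673561 ≈ -12.866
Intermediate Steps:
(19119 + 26603)/(P(111) - 3560) = (19119 + 26603)/(√(-72 + 111) - 3560) = 45722/(√39 - 3560) = 45722/(-3560 + √39)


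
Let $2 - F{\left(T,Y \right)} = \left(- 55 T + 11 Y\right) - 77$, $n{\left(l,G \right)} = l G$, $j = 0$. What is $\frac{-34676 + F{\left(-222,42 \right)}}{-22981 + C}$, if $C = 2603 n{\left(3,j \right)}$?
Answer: $\frac{47269}{22981} \approx 2.0569$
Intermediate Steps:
$n{\left(l,G \right)} = G l$
$F{\left(T,Y \right)} = 79 - 11 Y + 55 T$ ($F{\left(T,Y \right)} = 2 - \left(\left(- 55 T + 11 Y\right) - 77\right) = 2 - \left(-77 - 55 T + 11 Y\right) = 2 + \left(77 - 11 Y + 55 T\right) = 79 - 11 Y + 55 T$)
$C = 0$ ($C = 2603 \cdot 0 \cdot 3 = 2603 \cdot 0 = 0$)
$\frac{-34676 + F{\left(-222,42 \right)}}{-22981 + C} = \frac{-34676 + \left(79 - 462 + 55 \left(-222\right)\right)}{-22981 + 0} = \frac{-34676 - 12593}{-22981} = \left(-34676 - 12593\right) \left(- \frac{1}{22981}\right) = \left(-47269\right) \left(- \frac{1}{22981}\right) = \frac{47269}{22981}$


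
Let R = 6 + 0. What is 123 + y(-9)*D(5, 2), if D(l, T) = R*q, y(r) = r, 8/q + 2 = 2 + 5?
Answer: 183/5 ≈ 36.600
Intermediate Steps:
R = 6
q = 8/5 (q = 8/(-2 + (2 + 5)) = 8/(-2 + 7) = 8/5 ≈ 1.6000)
D(l, T) = 48/5 (D(l, T) = 6*(8/5) = 48/5)
123 + y(-9)*D(5, 2) = 123 - 9*48/5 = 123 - 432/5 = 183/5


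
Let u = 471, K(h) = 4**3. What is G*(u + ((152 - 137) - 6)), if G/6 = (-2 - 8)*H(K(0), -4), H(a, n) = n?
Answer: 115200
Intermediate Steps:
K(h) = 64
G = 240 (G = 6*((-2 - 8)*(-4)) = 6*(-10*(-4)) = 6*40 = 240)
G*(u + ((152 - 137) - 6)) = 240*(471 + ((152 - 137) - 6)) = 240*(471 + (15 - 6)) = 240*(471 + 9) = 240*480 = 115200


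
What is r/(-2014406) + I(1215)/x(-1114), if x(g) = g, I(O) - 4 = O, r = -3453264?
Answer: 695687591/1122024142 ≈ 0.62003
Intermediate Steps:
I(O) = 4 + O
r/(-2014406) + I(1215)/x(-1114) = -3453264/(-2014406) + (4 + 1215)/(-1114) = -3453264*(-1/2014406) + 1219*(-1/1114) = 1726632/1007203 - 1219/1114 = 695687591/1122024142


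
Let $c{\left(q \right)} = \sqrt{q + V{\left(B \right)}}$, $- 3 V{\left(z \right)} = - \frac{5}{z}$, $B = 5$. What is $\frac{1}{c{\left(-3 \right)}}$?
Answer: $- \frac{i \sqrt{6}}{4} \approx - 0.61237 i$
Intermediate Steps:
$V{\left(z \right)} = \frac{5}{3 z}$ ($V{\left(z \right)} = - \frac{\left(-5\right) \frac{1}{z}}{3} = \frac{5}{3 z}$)
$c{\left(q \right)} = \sqrt{\frac{1}{3} + q}$ ($c{\left(q \right)} = \sqrt{q + \frac{5}{3 \cdot 5}} = \sqrt{q + \frac{5}{3} \cdot \frac{1}{5}} = \sqrt{q + \frac{1}{3}} = \sqrt{\frac{1}{3} + q}$)
$\frac{1}{c{\left(-3 \right)}} = \frac{1}{\frac{1}{3} \sqrt{3 + 9 \left(-3\right)}} = \frac{1}{\frac{1}{3} \sqrt{3 - 27}} = \frac{1}{\frac{1}{3} \sqrt{-24}} = \frac{1}{\frac{1}{3} \cdot 2 i \sqrt{6}} = \frac{1}{\frac{2}{3} i \sqrt{6}} = - \frac{i \sqrt{6}}{4}$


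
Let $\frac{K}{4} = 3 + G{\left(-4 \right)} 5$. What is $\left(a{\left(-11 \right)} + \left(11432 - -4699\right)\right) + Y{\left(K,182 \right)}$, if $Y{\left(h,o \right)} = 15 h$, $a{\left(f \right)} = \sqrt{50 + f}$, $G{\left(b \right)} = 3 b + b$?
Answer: $11511 + \sqrt{39} \approx 11517.0$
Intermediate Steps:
$G{\left(b \right)} = 4 b$
$K = -308$ ($K = 4 \left(3 + 4 \left(-4\right) 5\right) = 4 \left(3 - 80\right) = 4 \left(-77\right) = -308$)
$\left(a{\left(-11 \right)} + \left(11432 - -4699\right)\right) + Y{\left(K,182 \right)} = \left(\sqrt{50 - 11} + \left(11432 - -4699\right)\right) + 15 \left(-308\right) = \left(\sqrt{39} + \left(11432 + 4699\right)\right) - 4620 = \left(\sqrt{39} + 16131\right) - 4620 = \left(16131 + \sqrt{39}\right) - 4620 = 11511 + \sqrt{39}$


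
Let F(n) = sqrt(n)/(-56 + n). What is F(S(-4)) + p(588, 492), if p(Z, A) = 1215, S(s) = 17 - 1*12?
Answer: 1215 - sqrt(5)/51 ≈ 1215.0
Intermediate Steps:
S(s) = 5 (S(s) = 17 - 12 = 5)
F(n) = sqrt(n)/(-56 + n)
F(S(-4)) + p(588, 492) = sqrt(5)/(-56 + 5) + 1215 = sqrt(5)/(-51) + 1215 = sqrt(5)*(-1/51) + 1215 = -sqrt(5)/51 + 1215 = 1215 - sqrt(5)/51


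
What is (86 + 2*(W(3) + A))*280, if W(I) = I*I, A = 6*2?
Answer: 35840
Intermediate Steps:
A = 12
W(I) = I**2
(86 + 2*(W(3) + A))*280 = (86 + 2*(3**2 + 12))*280 = (86 + 2*(9 + 12))*280 = (86 + 2*21)*280 = (86 + 42)*280 = 128*280 = 35840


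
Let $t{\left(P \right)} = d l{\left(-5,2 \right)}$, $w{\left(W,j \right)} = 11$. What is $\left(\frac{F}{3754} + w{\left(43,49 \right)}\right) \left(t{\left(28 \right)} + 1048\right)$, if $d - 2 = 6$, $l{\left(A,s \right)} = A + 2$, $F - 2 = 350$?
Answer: $\frac{21322752}{1877} \approx 11360.0$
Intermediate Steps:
$F = 352$ ($F = 2 + 350 = 352$)
$l{\left(A,s \right)} = 2 + A$
$d = 8$ ($d = 2 + 6 = 8$)
$t{\left(P \right)} = -24$ ($t{\left(P \right)} = 8 \left(2 - 5\right) = 8 \left(-3\right) = -24$)
$\left(\frac{F}{3754} + w{\left(43,49 \right)}\right) \left(t{\left(28 \right)} + 1048\right) = \left(\frac{352}{3754} + 11\right) \left(-24 + 1048\right) = \left(352 \cdot \frac{1}{3754} + 11\right) 1024 = \left(\frac{176}{1877} + 11\right) 1024 = \frac{20823}{1877} \cdot 1024 = \frac{21322752}{1877}$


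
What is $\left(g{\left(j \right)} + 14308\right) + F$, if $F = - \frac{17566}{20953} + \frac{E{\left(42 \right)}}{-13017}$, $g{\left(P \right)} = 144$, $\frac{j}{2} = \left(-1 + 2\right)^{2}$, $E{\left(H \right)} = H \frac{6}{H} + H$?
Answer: $\frac{1313827994162}{90915067} \approx 14451.0$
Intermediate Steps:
$E{\left(H \right)} = 6 + H$
$j = 2$ ($j = 2 \left(-1 + 2\right)^{2} = 2 \cdot 1^{2} = 2 \cdot 1 = 2$)
$F = - \frac{76554122}{90915067}$ ($F = - \frac{17566}{20953} + \frac{6 + 42}{-13017} = \left(-17566\right) \frac{1}{20953} + 48 \left(- \frac{1}{13017}\right) = - \frac{17566}{20953} - \frac{16}{4339} = - \frac{76554122}{90915067} \approx -0.84204$)
$\left(g{\left(j \right)} + 14308\right) + F = \left(144 + 14308\right) - \frac{76554122}{90915067} = 14452 - \frac{76554122}{90915067} = \frac{1313827994162}{90915067}$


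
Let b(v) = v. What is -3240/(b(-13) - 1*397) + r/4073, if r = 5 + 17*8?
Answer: 1325433/166993 ≈ 7.9371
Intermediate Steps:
r = 141 (r = 5 + 136 = 141)
-3240/(b(-13) - 1*397) + r/4073 = -3240/(-13 - 1*397) + 141/4073 = -3240/(-13 - 397) + 141*(1/4073) = -3240/(-410) + 141/4073 = -3240*(-1/410) + 141/4073 = 324/41 + 141/4073 = 1325433/166993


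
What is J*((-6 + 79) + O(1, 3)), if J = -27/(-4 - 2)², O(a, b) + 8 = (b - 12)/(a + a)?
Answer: -363/8 ≈ -45.375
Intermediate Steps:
O(a, b) = -8 + (-12 + b)/(2*a) (O(a, b) = -8 + (b - 12)/(a + a) = -8 + (-12 + b)/((2*a)) = -8 + (-12 + b)*(1/(2*a)) = -8 + (-12 + b)/(2*a))
J = -¾ (J = -27/((-6)²) = -27/36 = -27*1/36 = -¾ ≈ -0.75000)
J*((-6 + 79) + O(1, 3)) = -3*((-6 + 79) + (½)*(-12 + 3 - 16*1)/1)/4 = -3*(73 + (½)*1*(-12 + 3 - 16))/4 = -3*(73 + (½)*1*(-25))/4 = -3*(73 - 25/2)/4 = -¾*121/2 = -363/8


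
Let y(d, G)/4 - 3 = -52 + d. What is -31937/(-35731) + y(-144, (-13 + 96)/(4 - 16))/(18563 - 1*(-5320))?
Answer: 735167039/853363473 ≈ 0.86149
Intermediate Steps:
y(d, G) = -196 + 4*d (y(d, G) = 12 + 4*(-52 + d) = 12 + (-208 + 4*d) = -196 + 4*d)
-31937/(-35731) + y(-144, (-13 + 96)/(4 - 16))/(18563 - 1*(-5320)) = -31937/(-35731) + (-196 + 4*(-144))/(18563 - 1*(-5320)) = -31937*(-1/35731) + (-196 - 576)/(18563 + 5320) = 31937/35731 - 772/23883 = 735167039/853363473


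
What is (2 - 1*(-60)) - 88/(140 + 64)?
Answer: 3140/51 ≈ 61.569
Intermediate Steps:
(2 - 1*(-60)) - 88/(140 + 64) = (2 + 60) - 88/204 = 62 - 88*1/204 = 62 - 22/51 = 3140/51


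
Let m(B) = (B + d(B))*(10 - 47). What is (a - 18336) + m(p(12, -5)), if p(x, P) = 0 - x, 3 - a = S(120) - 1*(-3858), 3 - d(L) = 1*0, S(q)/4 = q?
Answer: -22338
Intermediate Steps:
S(q) = 4*q
d(L) = 3 (d(L) = 3 - 0 = 3 - 1*0 = 3 + 0 = 3)
a = -4335 (a = 3 - (4*120 - 1*(-3858)) = 3 - (480 + 3858) = 3 - 1*4338 = 3 - 4338 = -4335)
p(x, P) = -x
m(B) = -111 - 37*B (m(B) = (B + 3)*(10 - 47) = (3 + B)*(-37) = -111 - 37*B)
(a - 18336) + m(p(12, -5)) = (-4335 - 18336) + (-111 - (-37)*12) = -22671 + (-111 - 37*(-12)) = -22671 + (-111 + 444) = -22671 + 333 = -22338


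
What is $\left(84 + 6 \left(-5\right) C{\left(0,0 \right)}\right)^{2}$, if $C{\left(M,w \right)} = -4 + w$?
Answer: $41616$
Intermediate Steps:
$\left(84 + 6 \left(-5\right) C{\left(0,0 \right)}\right)^{2} = \left(84 + 6 \left(-5\right) \left(-4 + 0\right)\right)^{2} = \left(84 - -120\right)^{2} = \left(84 + 120\right)^{2} = 204^{2} = 41616$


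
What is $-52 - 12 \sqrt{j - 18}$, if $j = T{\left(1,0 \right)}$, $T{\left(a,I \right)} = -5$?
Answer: $-52 - 12 i \sqrt{23} \approx -52.0 - 57.55 i$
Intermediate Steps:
$j = -5$
$-52 - 12 \sqrt{j - 18} = -52 - 12 \sqrt{-5 - 18} = -52 - 12 \sqrt{-23} = -52 - 12 i \sqrt{23}$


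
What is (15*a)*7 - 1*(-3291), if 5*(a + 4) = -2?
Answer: 2829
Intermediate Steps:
a = -22/5 (a = -4 + (⅕)*(-2) = -4 - ⅖ = -22/5 ≈ -4.4000)
(15*a)*7 - 1*(-3291) = (15*(-22/5))*7 - 1*(-3291) = -66*7 + 3291 = -462 + 3291 = 2829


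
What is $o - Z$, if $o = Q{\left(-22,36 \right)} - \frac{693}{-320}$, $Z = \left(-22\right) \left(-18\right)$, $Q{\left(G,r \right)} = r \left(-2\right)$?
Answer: $- \frac{149067}{320} \approx -465.83$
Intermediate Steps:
$Q{\left(G,r \right)} = - 2 r$
$Z = 396$
$o = - \frac{22347}{320}$ ($o = \left(-2\right) 36 - \frac{693}{-320} = -72 - - \frac{693}{320} = -72 + \frac{693}{320} = - \frac{22347}{320} \approx -69.834$)
$o - Z = - \frac{22347}{320} - 396 = - \frac{149067}{320}$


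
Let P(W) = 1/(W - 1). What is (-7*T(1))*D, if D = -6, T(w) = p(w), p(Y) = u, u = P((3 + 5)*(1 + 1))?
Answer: 14/5 ≈ 2.8000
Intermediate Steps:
P(W) = 1/(-1 + W)
u = 1/15 (u = 1/(-1 + (3 + 5)*(1 + 1)) = 1/(-1 + 8*2) = 1/(-1 + 16) = 1/15 ≈ 0.066667)
p(Y) = 1/15
T(w) = 1/15
(-7*T(1))*D = -7*1/15*(-6) = -7/15*(-6) = 14/5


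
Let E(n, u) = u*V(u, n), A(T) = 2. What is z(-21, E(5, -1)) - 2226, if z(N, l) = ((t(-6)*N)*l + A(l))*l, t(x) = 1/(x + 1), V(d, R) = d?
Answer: -11099/5 ≈ -2219.8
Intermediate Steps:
t(x) = 1/(1 + x)
E(n, u) = u² (E(n, u) = u*u = u²)
z(N, l) = l*(2 - N*l/5) (z(N, l) = ((N/(1 - 6))*l + 2)*l = ((N/(-5))*l + 2)*l = ((-N/5)*l + 2)*l = (-N*l/5 + 2)*l = (2 - N*l/5)*l = l*(2 - N*l/5))
z(-21, E(5, -1)) - 2226 = (⅕)*(-1)²*(10 - 1*(-21)*(-1)²) - 2226 = (⅕)*1*(10 - 1*(-21)*1) - 2226 = (⅕)*1*(10 + 21) - 2226 = (⅕)*1*31 - 2226 = 31/5 - 2226 = -11099/5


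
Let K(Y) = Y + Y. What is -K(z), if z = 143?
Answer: -286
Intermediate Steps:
K(Y) = 2*Y
-K(z) = -2*143 = -1*286 = -286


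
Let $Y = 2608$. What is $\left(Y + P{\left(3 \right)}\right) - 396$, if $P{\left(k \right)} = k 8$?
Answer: $2236$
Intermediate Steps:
$P{\left(k \right)} = 8 k$
$\left(Y + P{\left(3 \right)}\right) - 396 = \left(2608 + 8 \cdot 3\right) - 396 = \left(2608 + 24\right) - 396 = 2632 - 396 = 2236$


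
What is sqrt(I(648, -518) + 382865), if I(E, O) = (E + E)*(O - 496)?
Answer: I*sqrt(931279) ≈ 965.03*I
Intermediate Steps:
I(E, O) = 2*E*(-496 + O) (I(E, O) = (2*E)*(-496 + O) = 2*E*(-496 + O))
sqrt(I(648, -518) + 382865) = sqrt(2*648*(-496 - 518) + 382865) = sqrt(2*648*(-1014) + 382865) = sqrt(-1314144 + 382865) = sqrt(-931279) = I*sqrt(931279)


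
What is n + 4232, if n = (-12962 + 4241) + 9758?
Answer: 5269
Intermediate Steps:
n = 1037 (n = -8721 + 9758 = 1037)
n + 4232 = 1037 + 4232 = 5269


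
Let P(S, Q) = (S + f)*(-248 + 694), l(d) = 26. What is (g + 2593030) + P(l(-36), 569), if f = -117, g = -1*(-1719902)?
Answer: 4272346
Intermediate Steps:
g = 1719902
P(S, Q) = -52182 + 446*S (P(S, Q) = (S - 117)*(-248 + 694) = (-117 + S)*446 = -52182 + 446*S)
(g + 2593030) + P(l(-36), 569) = (1719902 + 2593030) + (-52182 + 446*26) = 4312932 + (-52182 + 11596) = 4312932 - 40586 = 4272346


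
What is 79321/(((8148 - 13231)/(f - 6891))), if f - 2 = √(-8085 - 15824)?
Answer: 546442369/5083 - 79321*I*√23909/5083 ≈ 1.075e+5 - 2413.0*I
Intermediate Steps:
f = 2 + I*√23909 (f = 2 + √(-8085 - 15824) = 2 + √(-23909) = 2 + I*√23909 ≈ 2.0 + 154.63*I)
79321/(((8148 - 13231)/(f - 6891))) = 79321/(((8148 - 13231)/((2 + I*√23909) - 6891))) = 79321/((-5083/(-6889 + I*√23909))) = 79321*(6889/5083 - I*√23909/5083) = 546442369/5083 - 79321*I*√23909/5083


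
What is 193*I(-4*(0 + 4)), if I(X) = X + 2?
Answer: -2702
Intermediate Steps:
I(X) = 2 + X
193*I(-4*(0 + 4)) = 193*(2 - 4*(0 + 4)) = 193*(2 - 4*4) = 193*(2 - 16) = 193*(-14) = -2702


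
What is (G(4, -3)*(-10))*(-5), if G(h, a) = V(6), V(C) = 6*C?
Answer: 1800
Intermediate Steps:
G(h, a) = 36 (G(h, a) = 6*6 = 36)
(G(4, -3)*(-10))*(-5) = (36*(-10))*(-5) = -360*(-5) = 1800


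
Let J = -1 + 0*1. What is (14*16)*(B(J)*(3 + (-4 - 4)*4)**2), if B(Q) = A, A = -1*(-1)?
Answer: 188384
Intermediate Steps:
J = -1 (J = -1 + 0 = -1)
A = 1
B(Q) = 1
(14*16)*(B(J)*(3 + (-4 - 4)*4)**2) = (14*16)*(1*(3 + (-4 - 4)*4)**2) = 224*(1*(3 - 8*4)**2) = 224*(1*(3 - 32)**2) = 224*(1*(-29)**2) = 224*(1*841) = 224*841 = 188384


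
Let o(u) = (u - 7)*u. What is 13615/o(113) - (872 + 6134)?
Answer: -83904253/11978 ≈ -7004.9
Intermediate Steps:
o(u) = u*(-7 + u) (o(u) = (-7 + u)*u = u*(-7 + u))
13615/o(113) - (872 + 6134) = 13615/((113*(-7 + 113))) - (872 + 6134) = 13615/((113*106)) - 1*7006 = 13615/11978 - 7006 = -83904253/11978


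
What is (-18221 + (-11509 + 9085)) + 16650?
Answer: -3995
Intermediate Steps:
(-18221 + (-11509 + 9085)) + 16650 = (-18221 - 2424) + 16650 = -20645 + 16650 = -3995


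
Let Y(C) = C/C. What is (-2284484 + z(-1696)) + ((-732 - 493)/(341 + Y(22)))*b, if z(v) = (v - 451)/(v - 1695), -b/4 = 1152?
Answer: -146123561243/64429 ≈ -2.2680e+6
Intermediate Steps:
b = -4608 (b = -4*1152 = -4608)
Y(C) = 1
z(v) = (-451 + v)/(-1695 + v)
(-2284484 + z(-1696)) + ((-732 - 493)/(341 + Y(22)))*b = (-2284484 + (-451 - 1696)/(-1695 - 1696)) + ((-732 - 493)/(341 + 1))*(-4608) = (-2284484 - 2147/(-3391)) - 1225/342*(-4608) = (-2284484 - 1/3391*(-2147)) - 1225*1/342*(-4608) = (-2284484 + 2147/3391) - 1225/342*(-4608) = -7746683097/3391 + 313600/19 = -146123561243/64429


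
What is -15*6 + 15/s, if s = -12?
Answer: -365/4 ≈ -91.250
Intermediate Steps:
-15*6 + 15/s = -15*6 + 15/(-12) = -90 + 15*(-1/12) = -90 - 5/4 = -365/4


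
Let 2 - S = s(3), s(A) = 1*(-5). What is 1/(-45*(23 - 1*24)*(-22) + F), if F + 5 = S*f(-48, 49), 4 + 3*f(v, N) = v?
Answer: -3/3349 ≈ -0.00089579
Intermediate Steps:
f(v, N) = -4/3 + v/3
s(A) = -5
S = 7 (S = 2 - 1*(-5) = 2 + 5 = 7)
F = -379/3 (F = -5 + 7*(-4/3 + (⅓)*(-48)) = -5 + 7*(-4/3 - 16) = -5 + 7*(-52/3) = -5 - 364/3 = -379/3 ≈ -126.33)
1/(-45*(23 - 1*24)*(-22) + F) = 1/(-45*(23 - 1*24)*(-22) - 379/3) = 1/(-45*(23 - 24)*(-22) - 379/3) = 1/(-45*(-1)*(-22) - 379/3) = 1/(45*(-22) - 379/3) = 1/(-990 - 379/3) = 1/(-3349/3) = -3/3349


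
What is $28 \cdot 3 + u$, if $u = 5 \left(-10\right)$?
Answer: $34$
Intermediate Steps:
$u = -50$
$28 \cdot 3 + u = 28 \cdot 3 - 50 = 84 - 50 = 34$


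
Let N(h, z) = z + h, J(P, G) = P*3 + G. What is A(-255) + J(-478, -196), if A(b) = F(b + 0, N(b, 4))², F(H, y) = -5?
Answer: -1605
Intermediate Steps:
J(P, G) = G + 3*P (J(P, G) = 3*P + G = G + 3*P)
N(h, z) = h + z
A(b) = 25 (A(b) = (-5)² = 25)
A(-255) + J(-478, -196) = 25 + (-196 + 3*(-478)) = 25 + (-196 - 1434) = 25 - 1630 = -1605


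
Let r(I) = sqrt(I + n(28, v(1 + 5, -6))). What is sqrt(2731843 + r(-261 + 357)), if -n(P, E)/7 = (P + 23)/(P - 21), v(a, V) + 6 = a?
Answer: sqrt(2731843 + 3*sqrt(5)) ≈ 1652.8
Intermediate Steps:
v(a, V) = -6 + a
n(P, E) = -7*(23 + P)/(-21 + P) (n(P, E) = -7*(P + 23)/(P - 21) = -7*(23 + P)/(-21 + P))
r(I) = sqrt(-51 + I) (r(I) = sqrt(I + 7*(-23 - 1*28)/(-21 + 28)) = sqrt(I + 7*(-23 - 28)/7) = sqrt(I + 7*(1/7)*(-51)) = sqrt(I - 51) = sqrt(-51 + I))
sqrt(2731843 + r(-261 + 357)) = sqrt(2731843 + sqrt(-51 + (-261 + 357))) = sqrt(2731843 + sqrt(-51 + 96)) = sqrt(2731843 + sqrt(45)) = sqrt(2731843 + 3*sqrt(5))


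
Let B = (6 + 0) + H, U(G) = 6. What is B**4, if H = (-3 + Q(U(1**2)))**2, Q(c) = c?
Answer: 50625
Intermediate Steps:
H = 9 (H = (-3 + 6)**2 = 3**2 = 9)
B = 15 (B = (6 + 0) + 9 = 6 + 9 = 15)
B**4 = 15**4 = 50625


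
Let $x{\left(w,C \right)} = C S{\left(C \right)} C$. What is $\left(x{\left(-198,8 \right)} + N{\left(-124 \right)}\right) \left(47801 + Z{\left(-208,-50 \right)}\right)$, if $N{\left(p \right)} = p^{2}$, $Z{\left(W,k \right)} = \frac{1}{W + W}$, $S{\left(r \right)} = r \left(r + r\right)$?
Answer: $\frac{29290921695}{26} \approx 1.1266 \cdot 10^{9}$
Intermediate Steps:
$S{\left(r \right)} = 2 r^{2}$ ($S{\left(r \right)} = r 2 r = 2 r^{2}$)
$x{\left(w,C \right)} = 2 C^{4}$ ($x{\left(w,C \right)} = C 2 C^{2} C = 2 C^{3} C = 2 C^{4}$)
$Z{\left(W,k \right)} = \frac{1}{2 W}$
$\left(x{\left(-198,8 \right)} + N{\left(-124 \right)}\right) \left(47801 + Z{\left(-208,-50 \right)}\right) = \left(2 \cdot 8^{4} + \left(-124\right)^{2}\right) \left(47801 + \frac{1}{2 \left(-208\right)}\right) = \left(2 \cdot 4096 + 15376\right) \left(47801 + \frac{1}{2} \left(- \frac{1}{208}\right)\right) = \left(8192 + 15376\right) \left(47801 - \frac{1}{416}\right) = 23568 \cdot \frac{19885215}{416} = \frac{29290921695}{26}$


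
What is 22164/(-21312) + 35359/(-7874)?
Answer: -38670431/6992112 ≈ -5.5306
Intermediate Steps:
22164/(-21312) + 35359/(-7874) = 22164*(-1/21312) + 35359*(-1/7874) = -1847/1776 - 35359/7874 = -38670431/6992112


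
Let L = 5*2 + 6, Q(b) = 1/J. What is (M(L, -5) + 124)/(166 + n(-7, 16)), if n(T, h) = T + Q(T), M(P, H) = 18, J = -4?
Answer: 568/635 ≈ 0.89449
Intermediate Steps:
Q(b) = -¼ (Q(b) = 1/(-4) = 1*(-¼) = -¼)
L = 16 (L = 10 + 6 = 16)
n(T, h) = -¼ + T (n(T, h) = T - ¼ = -¼ + T)
(M(L, -5) + 124)/(166 + n(-7, 16)) = (18 + 124)/(166 + (-¼ - 7)) = 142/(166 - 29/4) = 142/(635/4) = 142*(4/635) = 568/635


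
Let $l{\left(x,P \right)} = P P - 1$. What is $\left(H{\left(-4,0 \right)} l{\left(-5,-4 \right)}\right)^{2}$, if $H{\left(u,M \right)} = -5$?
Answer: $5625$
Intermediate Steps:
$l{\left(x,P \right)} = -1 + P^{2}$ ($l{\left(x,P \right)} = P^{2} - 1 = -1 + P^{2}$)
$\left(H{\left(-4,0 \right)} l{\left(-5,-4 \right)}\right)^{2} = \left(- 5 \left(-1 + \left(-4\right)^{2}\right)\right)^{2} = \left(- 5 \left(-1 + 16\right)\right)^{2} = \left(\left(-5\right) 15\right)^{2} = \left(-75\right)^{2} = 5625$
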